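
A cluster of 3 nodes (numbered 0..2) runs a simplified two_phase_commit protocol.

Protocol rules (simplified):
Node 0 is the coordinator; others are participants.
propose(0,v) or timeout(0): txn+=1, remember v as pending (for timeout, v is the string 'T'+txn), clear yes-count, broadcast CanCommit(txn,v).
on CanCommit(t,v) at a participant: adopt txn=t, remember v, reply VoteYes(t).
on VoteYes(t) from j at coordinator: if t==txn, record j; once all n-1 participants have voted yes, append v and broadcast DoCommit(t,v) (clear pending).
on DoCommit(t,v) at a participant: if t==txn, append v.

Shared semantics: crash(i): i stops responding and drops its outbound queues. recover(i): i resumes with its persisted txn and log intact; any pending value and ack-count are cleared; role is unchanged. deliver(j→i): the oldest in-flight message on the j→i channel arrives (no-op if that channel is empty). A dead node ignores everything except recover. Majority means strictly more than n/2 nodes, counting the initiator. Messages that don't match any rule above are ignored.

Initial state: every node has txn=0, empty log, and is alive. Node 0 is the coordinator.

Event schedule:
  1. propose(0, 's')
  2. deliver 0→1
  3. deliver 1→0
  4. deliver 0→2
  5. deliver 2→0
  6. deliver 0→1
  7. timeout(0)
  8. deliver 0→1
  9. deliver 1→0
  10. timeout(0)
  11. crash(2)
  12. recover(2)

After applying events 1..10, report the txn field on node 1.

1. propose(0,'s'):  <0:coor t1 ->
2. deliver 0→1:  <1:part t1 ->
3. deliver 1→0:  nop
4. deliver 0→2:  <2:part t1 ->
5. deliver 2→0:  <0:coor t1 s>
6. deliver 0→1:  <1:part t1 s>
7. timeout(0):  <0:coor t2 s>
8. deliver 0→1:  <1:part t2 s>
9. deliver 1→0:  nop
10. timeout(0):  <0:coor t3 s>

2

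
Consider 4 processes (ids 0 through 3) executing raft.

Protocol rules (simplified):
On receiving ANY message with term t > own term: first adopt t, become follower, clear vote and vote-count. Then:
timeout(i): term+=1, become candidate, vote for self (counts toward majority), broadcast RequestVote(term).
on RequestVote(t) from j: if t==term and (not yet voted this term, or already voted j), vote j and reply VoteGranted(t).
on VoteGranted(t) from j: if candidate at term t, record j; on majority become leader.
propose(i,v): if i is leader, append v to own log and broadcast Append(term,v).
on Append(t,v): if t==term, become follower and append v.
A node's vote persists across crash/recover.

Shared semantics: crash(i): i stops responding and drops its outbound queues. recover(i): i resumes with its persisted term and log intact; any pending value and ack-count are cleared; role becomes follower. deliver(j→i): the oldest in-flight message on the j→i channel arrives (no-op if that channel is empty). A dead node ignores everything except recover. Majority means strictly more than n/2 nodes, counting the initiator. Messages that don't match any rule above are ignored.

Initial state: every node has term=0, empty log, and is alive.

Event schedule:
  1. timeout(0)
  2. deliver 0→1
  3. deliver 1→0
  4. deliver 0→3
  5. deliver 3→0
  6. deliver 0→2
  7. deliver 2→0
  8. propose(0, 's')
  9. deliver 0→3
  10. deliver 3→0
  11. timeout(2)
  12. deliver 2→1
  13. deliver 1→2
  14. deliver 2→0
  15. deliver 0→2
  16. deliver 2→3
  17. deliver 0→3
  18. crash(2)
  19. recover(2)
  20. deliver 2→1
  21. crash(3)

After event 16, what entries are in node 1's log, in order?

empty

after 1 — timeout(0): n0:cand/t1/[-]
after 2 — deliver 0→1: n1:foll/t1/[-]
after 3 — deliver 1→0: ·
after 4 — deliver 0→3: n3:foll/t1/[-]
after 5 — deliver 3→0: n0:lead/t1/[-]
after 6 — deliver 0→2: n2:foll/t1/[-]
after 7 — deliver 2→0: ·
after 8 — propose(0,'s'): n0:lead/t1/[s]
after 9 — deliver 0→3: n3:foll/t1/[s]
after 10 — deliver 3→0: ·
after 11 — timeout(2): n2:cand/t2/[-]
after 12 — deliver 2→1: n1:foll/t2/[-]
after 13 — deliver 1→2: ·
after 14 — deliver 2→0: n0:foll/t2/[s]
after 15 — deliver 0→2: ·
after 16 — deliver 2→3: n3:foll/t2/[s]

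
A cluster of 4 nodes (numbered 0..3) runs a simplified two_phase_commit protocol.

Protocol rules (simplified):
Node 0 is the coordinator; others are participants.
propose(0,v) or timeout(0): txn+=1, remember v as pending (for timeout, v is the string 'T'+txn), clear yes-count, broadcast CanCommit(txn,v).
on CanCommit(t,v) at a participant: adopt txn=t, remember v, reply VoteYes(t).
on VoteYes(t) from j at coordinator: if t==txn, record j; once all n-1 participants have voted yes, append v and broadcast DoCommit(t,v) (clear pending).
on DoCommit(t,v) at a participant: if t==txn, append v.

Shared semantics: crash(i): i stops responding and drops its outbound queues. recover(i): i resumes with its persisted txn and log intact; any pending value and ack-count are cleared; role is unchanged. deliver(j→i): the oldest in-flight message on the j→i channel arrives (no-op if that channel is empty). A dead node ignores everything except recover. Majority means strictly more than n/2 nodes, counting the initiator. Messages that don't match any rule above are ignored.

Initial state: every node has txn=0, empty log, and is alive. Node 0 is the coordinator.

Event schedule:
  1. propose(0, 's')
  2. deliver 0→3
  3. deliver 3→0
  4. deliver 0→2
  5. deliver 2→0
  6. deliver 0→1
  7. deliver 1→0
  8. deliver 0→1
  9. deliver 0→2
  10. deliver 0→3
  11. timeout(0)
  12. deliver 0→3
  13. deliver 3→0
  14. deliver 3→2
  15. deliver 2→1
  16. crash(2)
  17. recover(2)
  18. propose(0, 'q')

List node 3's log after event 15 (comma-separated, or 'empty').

after 1 — propose(0,'s'): n0:coor/t1/[-]
after 2 — deliver 0→3: n3:part/t1/[-]
after 3 — deliver 3→0: ·
after 4 — deliver 0→2: n2:part/t1/[-]
after 5 — deliver 2→0: ·
after 6 — deliver 0→1: n1:part/t1/[-]
after 7 — deliver 1→0: n0:coor/t1/[s]
after 8 — deliver 0→1: n1:part/t1/[s]
after 9 — deliver 0→2: n2:part/t1/[s]
after 10 — deliver 0→3: n3:part/t1/[s]
after 11 — timeout(0): n0:coor/t2/[s]
after 12 — deliver 0→3: n3:part/t2/[s]
after 13 — deliver 3→0: ·
after 14 — deliver 3→2: ·
after 15 — deliver 2→1: ·

s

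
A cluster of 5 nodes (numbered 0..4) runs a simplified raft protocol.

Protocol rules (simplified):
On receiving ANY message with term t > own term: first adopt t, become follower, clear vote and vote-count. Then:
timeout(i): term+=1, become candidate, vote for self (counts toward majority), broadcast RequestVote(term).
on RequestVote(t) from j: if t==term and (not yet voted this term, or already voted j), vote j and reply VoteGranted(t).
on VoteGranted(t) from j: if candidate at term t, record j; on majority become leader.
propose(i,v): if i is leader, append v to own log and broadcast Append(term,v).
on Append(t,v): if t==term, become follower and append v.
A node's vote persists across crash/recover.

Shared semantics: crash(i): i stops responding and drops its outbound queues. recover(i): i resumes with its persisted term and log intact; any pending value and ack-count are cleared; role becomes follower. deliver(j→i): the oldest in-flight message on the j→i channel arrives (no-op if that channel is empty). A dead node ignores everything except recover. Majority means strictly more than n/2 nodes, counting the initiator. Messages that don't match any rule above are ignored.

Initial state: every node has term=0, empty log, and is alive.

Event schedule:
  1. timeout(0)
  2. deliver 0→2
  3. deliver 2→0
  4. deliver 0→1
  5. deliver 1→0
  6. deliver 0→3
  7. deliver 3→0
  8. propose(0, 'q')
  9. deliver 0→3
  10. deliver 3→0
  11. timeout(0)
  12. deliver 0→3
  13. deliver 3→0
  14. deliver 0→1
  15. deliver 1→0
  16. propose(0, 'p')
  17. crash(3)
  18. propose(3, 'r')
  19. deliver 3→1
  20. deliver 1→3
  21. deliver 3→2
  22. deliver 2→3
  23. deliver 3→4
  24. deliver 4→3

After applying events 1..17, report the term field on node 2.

1

step 1 timeout(0): 0={cand,t=1,log=-}
step 2 deliver 0→2: 2={foll,t=1,log=-}
step 3 deliver 2→0: —
step 4 deliver 0→1: 1={foll,t=1,log=-}
step 5 deliver 1→0: 0={lead,t=1,log=-}
step 6 deliver 0→3: 3={foll,t=1,log=-}
step 7 deliver 3→0: —
step 8 propose(0,'q'): 0={lead,t=1,log=q}
step 9 deliver 0→3: 3={foll,t=1,log=q}
step 10 deliver 3→0: —
step 11 timeout(0): 0={cand,t=2,log=q}
step 12 deliver 0→3: 3={foll,t=2,log=q}
step 13 deliver 3→0: —
step 14 deliver 0→1: 1={foll,t=1,log=q}
step 15 deliver 1→0: —
step 16 propose(0,'p'): —
step 17 crash(3): 3={✗foll,t=2,log=q}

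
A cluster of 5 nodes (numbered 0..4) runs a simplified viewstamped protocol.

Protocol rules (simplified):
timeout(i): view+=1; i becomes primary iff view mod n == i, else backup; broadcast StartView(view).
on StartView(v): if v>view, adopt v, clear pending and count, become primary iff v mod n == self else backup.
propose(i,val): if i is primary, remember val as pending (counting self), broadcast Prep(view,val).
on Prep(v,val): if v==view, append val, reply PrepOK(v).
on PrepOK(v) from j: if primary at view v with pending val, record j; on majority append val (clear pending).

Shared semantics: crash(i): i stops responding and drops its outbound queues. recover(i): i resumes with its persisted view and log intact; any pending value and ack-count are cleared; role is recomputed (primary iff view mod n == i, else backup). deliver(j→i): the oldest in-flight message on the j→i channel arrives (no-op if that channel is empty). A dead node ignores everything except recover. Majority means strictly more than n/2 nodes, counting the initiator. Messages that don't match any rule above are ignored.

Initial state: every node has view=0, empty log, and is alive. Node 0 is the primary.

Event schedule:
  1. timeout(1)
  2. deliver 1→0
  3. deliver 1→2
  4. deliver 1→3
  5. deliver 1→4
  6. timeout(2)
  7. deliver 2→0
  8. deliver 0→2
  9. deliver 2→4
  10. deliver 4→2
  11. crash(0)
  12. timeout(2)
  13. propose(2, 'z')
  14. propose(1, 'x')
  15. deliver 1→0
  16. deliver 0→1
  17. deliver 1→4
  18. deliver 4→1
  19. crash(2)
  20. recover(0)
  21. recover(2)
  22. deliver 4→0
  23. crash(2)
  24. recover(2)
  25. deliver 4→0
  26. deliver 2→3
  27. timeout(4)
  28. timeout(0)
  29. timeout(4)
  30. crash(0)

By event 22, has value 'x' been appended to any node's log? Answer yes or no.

no

after 1 — timeout(1): n1:prim/v1/[-]
after 2 — deliver 1→0: n0:back/v1/[-]
after 3 — deliver 1→2: n2:back/v1/[-]
after 4 — deliver 1→3: n3:back/v1/[-]
after 5 — deliver 1→4: n4:back/v1/[-]
after 6 — timeout(2): n2:prim/v2/[-]
after 7 — deliver 2→0: n0:back/v2/[-]
after 8 — deliver 0→2: ·
after 9 — deliver 2→4: n4:back/v2/[-]
after 10 — deliver 4→2: ·
after 11 — crash(0): n0:✗back/v2/[-]
after 12 — timeout(2): n2:back/v3/[-]
after 13 — propose(2,'z'): ·
after 14 — propose(1,'x'): ·
after 15 — deliver 1→0: ·
after 16 — deliver 0→1: ·
after 17 — deliver 1→4: ·
after 18 — deliver 4→1: ·
after 19 — crash(2): n2:✗back/v3/[-]
after 20 — recover(0): n0:back/v2/[-]
after 21 — recover(2): n2:back/v3/[-]
after 22 — deliver 4→0: ·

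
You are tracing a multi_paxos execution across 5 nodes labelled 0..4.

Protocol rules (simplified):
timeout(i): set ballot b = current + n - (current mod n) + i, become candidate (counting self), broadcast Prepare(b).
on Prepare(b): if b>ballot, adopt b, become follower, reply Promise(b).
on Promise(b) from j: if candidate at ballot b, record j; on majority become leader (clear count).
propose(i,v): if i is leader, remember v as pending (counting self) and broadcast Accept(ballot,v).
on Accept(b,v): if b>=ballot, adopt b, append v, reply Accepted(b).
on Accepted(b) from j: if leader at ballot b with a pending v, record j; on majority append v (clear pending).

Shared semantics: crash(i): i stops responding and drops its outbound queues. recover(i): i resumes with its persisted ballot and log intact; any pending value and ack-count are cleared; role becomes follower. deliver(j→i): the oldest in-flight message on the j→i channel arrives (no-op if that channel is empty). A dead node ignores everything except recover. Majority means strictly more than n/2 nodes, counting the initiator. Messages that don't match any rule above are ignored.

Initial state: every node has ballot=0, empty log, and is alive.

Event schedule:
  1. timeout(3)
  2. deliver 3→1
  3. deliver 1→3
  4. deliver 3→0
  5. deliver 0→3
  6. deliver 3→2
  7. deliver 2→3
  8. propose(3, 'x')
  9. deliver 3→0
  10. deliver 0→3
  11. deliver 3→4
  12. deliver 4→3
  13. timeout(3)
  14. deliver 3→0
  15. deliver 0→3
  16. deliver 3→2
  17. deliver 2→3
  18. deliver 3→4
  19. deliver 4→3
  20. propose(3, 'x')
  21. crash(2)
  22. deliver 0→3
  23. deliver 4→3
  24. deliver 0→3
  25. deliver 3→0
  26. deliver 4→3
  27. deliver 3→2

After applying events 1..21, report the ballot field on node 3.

1. timeout(3):  <3:cand b8 ->
2. deliver 3→1:  <1:foll b8 ->
3. deliver 1→3:  nop
4. deliver 3→0:  <0:foll b8 ->
5. deliver 0→3:  <3:lead b8 ->
6. deliver 3→2:  <2:foll b8 ->
7. deliver 2→3:  nop
8. propose(3,'x'):  nop
9. deliver 3→0:  <0:foll b8 x>
10. deliver 0→3:  nop
11. deliver 3→4:  <4:foll b8 ->
12. deliver 4→3:  nop
13. timeout(3):  <3:cand b13 ->
14. deliver 3→0:  <0:foll b13 x>
15. deliver 0→3:  nop
16. deliver 3→2:  <2:foll b8 x>
17. deliver 2→3:  nop
18. deliver 3→4:  <4:foll b8 x>
19. deliver 4→3:  nop
20. propose(3,'x'):  nop
21. crash(2):  <2:✗foll b8 x>

13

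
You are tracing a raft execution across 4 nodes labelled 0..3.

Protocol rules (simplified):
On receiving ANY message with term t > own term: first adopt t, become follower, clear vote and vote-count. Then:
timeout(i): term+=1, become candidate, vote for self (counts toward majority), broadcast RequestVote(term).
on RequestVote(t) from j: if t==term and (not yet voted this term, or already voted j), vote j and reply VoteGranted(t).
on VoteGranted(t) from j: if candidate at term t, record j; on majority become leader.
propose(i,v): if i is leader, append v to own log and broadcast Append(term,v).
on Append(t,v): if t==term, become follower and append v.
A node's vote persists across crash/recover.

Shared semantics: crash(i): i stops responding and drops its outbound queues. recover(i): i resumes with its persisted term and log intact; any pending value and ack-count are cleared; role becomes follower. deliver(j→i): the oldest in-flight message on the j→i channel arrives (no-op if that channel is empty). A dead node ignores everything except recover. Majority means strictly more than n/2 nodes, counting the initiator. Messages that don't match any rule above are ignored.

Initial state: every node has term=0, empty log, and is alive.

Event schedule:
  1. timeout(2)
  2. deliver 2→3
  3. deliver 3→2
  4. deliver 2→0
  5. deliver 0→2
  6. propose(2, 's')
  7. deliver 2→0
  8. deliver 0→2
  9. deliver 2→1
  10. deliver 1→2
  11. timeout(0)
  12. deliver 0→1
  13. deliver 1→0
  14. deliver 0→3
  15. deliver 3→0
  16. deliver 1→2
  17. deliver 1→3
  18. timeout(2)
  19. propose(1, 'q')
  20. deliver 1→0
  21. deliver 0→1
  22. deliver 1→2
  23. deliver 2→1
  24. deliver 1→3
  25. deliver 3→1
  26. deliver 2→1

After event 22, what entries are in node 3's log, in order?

after 1 — timeout(2): n2:cand/t1/[-]
after 2 — deliver 2→3: n3:foll/t1/[-]
after 3 — deliver 3→2: ·
after 4 — deliver 2→0: n0:foll/t1/[-]
after 5 — deliver 0→2: n2:lead/t1/[-]
after 6 — propose(2,'s'): n2:lead/t1/[s]
after 7 — deliver 2→0: n0:foll/t1/[s]
after 8 — deliver 0→2: ·
after 9 — deliver 2→1: n1:foll/t1/[-]
after 10 — deliver 1→2: ·
after 11 — timeout(0): n0:cand/t2/[s]
after 12 — deliver 0→1: n1:foll/t2/[-]
after 13 — deliver 1→0: ·
after 14 — deliver 0→3: n3:foll/t2/[-]
after 15 — deliver 3→0: n0:lead/t2/[s]
after 16 — deliver 1→2: ·
after 17 — deliver 1→3: ·
after 18 — timeout(2): n2:cand/t2/[s]
after 19 — propose(1,'q'): ·
after 20 — deliver 1→0: ·
after 21 — deliver 0→1: ·
after 22 — deliver 1→2: ·

empty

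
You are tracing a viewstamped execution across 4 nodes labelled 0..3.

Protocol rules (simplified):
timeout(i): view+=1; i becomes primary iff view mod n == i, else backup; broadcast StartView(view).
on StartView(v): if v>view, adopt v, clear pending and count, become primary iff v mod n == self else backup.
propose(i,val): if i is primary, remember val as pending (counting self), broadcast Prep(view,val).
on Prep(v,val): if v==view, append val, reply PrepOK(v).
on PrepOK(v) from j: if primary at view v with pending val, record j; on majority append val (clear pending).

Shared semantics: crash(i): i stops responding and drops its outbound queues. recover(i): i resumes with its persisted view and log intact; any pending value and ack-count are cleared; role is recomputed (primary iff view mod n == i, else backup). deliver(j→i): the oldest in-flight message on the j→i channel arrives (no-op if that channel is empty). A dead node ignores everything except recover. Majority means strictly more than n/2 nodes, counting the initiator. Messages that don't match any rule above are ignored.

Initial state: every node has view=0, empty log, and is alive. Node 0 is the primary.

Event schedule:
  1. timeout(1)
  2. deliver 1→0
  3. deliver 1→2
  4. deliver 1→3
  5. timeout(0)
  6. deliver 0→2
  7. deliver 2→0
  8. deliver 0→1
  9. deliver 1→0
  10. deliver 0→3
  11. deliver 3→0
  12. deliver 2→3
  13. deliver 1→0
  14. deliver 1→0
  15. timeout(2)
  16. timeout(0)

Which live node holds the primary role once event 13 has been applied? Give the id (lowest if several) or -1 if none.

2

1. timeout(1):  <1:prim v1 ->
2. deliver 1→0:  <0:back v1 ->
3. deliver 1→2:  <2:back v1 ->
4. deliver 1→3:  <3:back v1 ->
5. timeout(0):  <0:back v2 ->
6. deliver 0→2:  <2:prim v2 ->
7. deliver 2→0:  nop
8. deliver 0→1:  <1:back v2 ->
9. deliver 1→0:  nop
10. deliver 0→3:  <3:back v2 ->
11. deliver 3→0:  nop
12. deliver 2→3:  nop
13. deliver 1→0:  nop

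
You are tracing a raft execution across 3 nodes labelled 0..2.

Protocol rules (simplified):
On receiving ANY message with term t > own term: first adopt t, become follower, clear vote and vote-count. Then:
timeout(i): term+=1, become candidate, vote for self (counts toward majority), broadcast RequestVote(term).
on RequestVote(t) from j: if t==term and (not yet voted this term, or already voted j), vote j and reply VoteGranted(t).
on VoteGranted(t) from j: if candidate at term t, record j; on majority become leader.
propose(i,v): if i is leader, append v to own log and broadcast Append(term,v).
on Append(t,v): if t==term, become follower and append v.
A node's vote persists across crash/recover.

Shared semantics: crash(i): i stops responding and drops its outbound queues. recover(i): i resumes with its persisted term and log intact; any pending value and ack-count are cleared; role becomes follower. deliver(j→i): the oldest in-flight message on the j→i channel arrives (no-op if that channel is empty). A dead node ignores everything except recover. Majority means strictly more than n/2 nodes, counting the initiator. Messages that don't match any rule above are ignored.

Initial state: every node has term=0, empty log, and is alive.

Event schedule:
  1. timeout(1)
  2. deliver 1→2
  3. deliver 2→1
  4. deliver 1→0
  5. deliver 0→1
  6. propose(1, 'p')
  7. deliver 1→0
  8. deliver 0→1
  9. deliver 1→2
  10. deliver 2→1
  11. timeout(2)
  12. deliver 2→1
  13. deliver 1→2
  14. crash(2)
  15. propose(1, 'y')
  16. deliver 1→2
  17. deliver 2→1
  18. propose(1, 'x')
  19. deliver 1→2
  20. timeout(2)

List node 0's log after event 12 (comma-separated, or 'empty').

step 1 timeout(1): 1={cand,t=1,log=-}
step 2 deliver 1→2: 2={foll,t=1,log=-}
step 3 deliver 2→1: 1={lead,t=1,log=-}
step 4 deliver 1→0: 0={foll,t=1,log=-}
step 5 deliver 0→1: —
step 6 propose(1,'p'): 1={lead,t=1,log=p}
step 7 deliver 1→0: 0={foll,t=1,log=p}
step 8 deliver 0→1: —
step 9 deliver 1→2: 2={foll,t=1,log=p}
step 10 deliver 2→1: —
step 11 timeout(2): 2={cand,t=2,log=p}
step 12 deliver 2→1: 1={foll,t=2,log=p}

p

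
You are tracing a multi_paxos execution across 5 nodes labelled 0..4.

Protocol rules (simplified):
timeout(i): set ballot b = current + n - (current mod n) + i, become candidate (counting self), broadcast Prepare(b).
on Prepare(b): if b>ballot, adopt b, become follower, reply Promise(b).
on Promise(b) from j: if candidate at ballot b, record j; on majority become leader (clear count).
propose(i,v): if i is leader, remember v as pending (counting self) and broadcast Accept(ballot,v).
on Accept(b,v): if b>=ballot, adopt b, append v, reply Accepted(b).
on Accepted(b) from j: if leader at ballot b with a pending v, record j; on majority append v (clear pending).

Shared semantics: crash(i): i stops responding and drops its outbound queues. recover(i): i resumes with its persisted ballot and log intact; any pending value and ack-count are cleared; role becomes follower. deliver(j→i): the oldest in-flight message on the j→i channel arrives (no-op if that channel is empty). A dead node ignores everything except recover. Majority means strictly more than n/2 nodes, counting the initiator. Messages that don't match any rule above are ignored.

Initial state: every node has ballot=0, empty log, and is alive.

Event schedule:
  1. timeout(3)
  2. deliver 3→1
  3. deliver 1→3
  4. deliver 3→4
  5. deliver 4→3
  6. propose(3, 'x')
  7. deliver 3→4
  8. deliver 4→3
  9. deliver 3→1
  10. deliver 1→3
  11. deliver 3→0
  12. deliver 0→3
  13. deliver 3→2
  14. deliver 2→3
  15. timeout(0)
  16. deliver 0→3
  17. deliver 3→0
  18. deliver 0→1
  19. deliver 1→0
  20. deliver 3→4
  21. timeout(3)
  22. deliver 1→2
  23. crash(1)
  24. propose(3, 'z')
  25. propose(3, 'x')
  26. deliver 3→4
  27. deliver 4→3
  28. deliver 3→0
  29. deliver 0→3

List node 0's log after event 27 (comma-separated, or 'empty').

e1 timeout(3): 3[cand,b=8,-]
e2 deliver 3→1: 1[foll,b=8,-]
e3 deliver 1→3: ·
e4 deliver 3→4: 4[foll,b=8,-]
e5 deliver 4→3: 3[lead,b=8,-]
e6 propose(3,'x'): ·
e7 deliver 3→4: 4[foll,b=8,x]
e8 deliver 4→3: ·
e9 deliver 3→1: 1[foll,b=8,x]
e10 deliver 1→3: 3[lead,b=8,x]
e11 deliver 3→0: 0[foll,b=8,-]
e12 deliver 0→3: ·
e13 deliver 3→2: 2[foll,b=8,-]
e14 deliver 2→3: ·
e15 timeout(0): 0[cand,b=10,-]
e16 deliver 0→3: 3[foll,b=10,x]
e17 deliver 3→0: ·
e18 deliver 0→1: 1[foll,b=10,x]
e19 deliver 1→0: ·
e20 deliver 3→4: ·
e21 timeout(3): 3[cand,b=18,x]
e22 deliver 1→2: ·
e23 crash(1): 1[✗foll,b=10,x]
e24 propose(3,'z'): ·
e25 propose(3,'x'): ·
e26 deliver 3→4: 4[foll,b=18,x]
e27 deliver 4→3: ·

empty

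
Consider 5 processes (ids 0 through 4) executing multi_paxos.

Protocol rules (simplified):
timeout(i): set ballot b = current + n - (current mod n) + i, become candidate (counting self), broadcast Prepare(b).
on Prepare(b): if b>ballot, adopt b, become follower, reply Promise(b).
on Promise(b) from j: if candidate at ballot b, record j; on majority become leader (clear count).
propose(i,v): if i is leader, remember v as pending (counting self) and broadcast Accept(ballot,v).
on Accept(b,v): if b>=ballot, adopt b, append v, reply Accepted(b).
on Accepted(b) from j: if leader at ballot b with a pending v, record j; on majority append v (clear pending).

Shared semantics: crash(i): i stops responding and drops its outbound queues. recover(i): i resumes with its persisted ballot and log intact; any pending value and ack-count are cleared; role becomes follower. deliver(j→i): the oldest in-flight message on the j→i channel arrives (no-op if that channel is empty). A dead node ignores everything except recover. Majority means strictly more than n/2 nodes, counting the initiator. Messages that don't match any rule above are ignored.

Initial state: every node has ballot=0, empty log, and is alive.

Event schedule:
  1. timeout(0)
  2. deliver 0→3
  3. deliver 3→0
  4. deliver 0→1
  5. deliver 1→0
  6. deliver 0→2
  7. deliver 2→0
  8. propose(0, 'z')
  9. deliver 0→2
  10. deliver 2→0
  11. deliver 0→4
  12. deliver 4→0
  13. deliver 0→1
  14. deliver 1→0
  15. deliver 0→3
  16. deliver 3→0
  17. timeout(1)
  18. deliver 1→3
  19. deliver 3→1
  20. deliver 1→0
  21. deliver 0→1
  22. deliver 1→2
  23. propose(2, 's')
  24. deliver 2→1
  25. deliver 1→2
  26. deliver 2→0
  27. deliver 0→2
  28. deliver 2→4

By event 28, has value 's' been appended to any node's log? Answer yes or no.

no

after 1 — timeout(0): n0:cand/b5/[-]
after 2 — deliver 0→3: n3:foll/b5/[-]
after 3 — deliver 3→0: ·
after 4 — deliver 0→1: n1:foll/b5/[-]
after 5 — deliver 1→0: n0:lead/b5/[-]
after 6 — deliver 0→2: n2:foll/b5/[-]
after 7 — deliver 2→0: ·
after 8 — propose(0,'z'): ·
after 9 — deliver 0→2: n2:foll/b5/[z]
after 10 — deliver 2→0: ·
after 11 — deliver 0→4: n4:foll/b5/[-]
after 12 — deliver 4→0: ·
after 13 — deliver 0→1: n1:foll/b5/[z]
after 14 — deliver 1→0: n0:lead/b5/[z]
after 15 — deliver 0→3: n3:foll/b5/[z]
after 16 — deliver 3→0: ·
after 17 — timeout(1): n1:cand/b11/[z]
after 18 — deliver 1→3: n3:foll/b11/[z]
after 19 — deliver 3→1: ·
after 20 — deliver 1→0: n0:foll/b11/[z]
after 21 — deliver 0→1: n1:lead/b11/[z]
after 22 — deliver 1→2: n2:foll/b11/[z]
after 23 — propose(2,'s'): ·
after 24 — deliver 2→1: ·
after 25 — deliver 1→2: ·
after 26 — deliver 2→0: ·
after 27 — deliver 0→2: ·
after 28 — deliver 2→4: ·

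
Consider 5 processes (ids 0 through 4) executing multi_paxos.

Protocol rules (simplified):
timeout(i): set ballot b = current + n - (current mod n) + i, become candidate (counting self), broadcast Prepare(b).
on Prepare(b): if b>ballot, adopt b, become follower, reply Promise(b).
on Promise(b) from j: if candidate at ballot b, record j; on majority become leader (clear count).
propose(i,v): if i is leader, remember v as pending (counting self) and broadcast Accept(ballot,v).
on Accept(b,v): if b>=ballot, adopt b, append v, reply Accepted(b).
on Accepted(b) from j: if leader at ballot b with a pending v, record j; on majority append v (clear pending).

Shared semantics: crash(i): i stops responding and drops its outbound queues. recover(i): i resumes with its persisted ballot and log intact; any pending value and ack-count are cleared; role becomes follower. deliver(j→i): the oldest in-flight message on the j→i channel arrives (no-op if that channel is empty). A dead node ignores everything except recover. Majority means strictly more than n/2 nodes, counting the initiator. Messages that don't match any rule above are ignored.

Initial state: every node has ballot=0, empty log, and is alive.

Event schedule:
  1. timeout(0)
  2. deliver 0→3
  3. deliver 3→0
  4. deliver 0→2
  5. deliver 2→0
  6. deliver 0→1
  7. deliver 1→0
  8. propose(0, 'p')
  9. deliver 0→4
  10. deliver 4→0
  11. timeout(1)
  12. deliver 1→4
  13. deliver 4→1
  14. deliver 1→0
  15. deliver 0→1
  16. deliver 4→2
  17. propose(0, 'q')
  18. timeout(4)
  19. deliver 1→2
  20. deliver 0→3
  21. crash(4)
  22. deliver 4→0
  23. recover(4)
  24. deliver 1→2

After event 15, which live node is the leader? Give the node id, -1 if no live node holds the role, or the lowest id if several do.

e1 timeout(0): 0[cand,b=5,-]
e2 deliver 0→3: 3[foll,b=5,-]
e3 deliver 3→0: ·
e4 deliver 0→2: 2[foll,b=5,-]
e5 deliver 2→0: 0[lead,b=5,-]
e6 deliver 0→1: 1[foll,b=5,-]
e7 deliver 1→0: ·
e8 propose(0,'p'): ·
e9 deliver 0→4: 4[foll,b=5,-]
e10 deliver 4→0: ·
e11 timeout(1): 1[cand,b=11,-]
e12 deliver 1→4: 4[foll,b=11,-]
e13 deliver 4→1: ·
e14 deliver 1→0: 0[foll,b=11,-]
e15 deliver 0→1: ·

-1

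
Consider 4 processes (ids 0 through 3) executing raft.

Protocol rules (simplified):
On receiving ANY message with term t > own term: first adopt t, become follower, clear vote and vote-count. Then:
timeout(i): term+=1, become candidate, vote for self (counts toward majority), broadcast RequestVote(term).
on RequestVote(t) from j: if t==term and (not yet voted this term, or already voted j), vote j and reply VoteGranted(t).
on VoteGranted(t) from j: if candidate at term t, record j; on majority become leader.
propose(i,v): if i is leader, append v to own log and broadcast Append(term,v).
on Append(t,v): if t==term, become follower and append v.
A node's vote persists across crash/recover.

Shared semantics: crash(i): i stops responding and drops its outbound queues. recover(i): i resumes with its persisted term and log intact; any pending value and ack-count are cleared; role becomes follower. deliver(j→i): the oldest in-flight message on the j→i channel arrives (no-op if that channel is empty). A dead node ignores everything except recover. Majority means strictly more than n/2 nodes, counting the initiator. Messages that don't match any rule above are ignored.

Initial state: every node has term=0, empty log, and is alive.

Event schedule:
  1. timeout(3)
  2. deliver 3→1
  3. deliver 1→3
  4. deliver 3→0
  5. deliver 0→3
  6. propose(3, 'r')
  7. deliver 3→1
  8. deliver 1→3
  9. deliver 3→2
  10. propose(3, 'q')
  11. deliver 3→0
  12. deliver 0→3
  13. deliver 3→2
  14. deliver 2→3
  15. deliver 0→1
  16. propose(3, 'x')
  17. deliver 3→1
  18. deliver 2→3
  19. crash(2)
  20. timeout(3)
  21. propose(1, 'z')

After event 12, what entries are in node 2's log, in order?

empty

1. timeout(3):  <3:cand t1 ->
2. deliver 3→1:  <1:foll t1 ->
3. deliver 1→3:  nop
4. deliver 3→0:  <0:foll t1 ->
5. deliver 0→3:  <3:lead t1 ->
6. propose(3,'r'):  <3:lead t1 r>
7. deliver 3→1:  <1:foll t1 r>
8. deliver 1→3:  nop
9. deliver 3→2:  <2:foll t1 ->
10. propose(3,'q'):  <3:lead t1 r,q>
11. deliver 3→0:  <0:foll t1 r>
12. deliver 0→3:  nop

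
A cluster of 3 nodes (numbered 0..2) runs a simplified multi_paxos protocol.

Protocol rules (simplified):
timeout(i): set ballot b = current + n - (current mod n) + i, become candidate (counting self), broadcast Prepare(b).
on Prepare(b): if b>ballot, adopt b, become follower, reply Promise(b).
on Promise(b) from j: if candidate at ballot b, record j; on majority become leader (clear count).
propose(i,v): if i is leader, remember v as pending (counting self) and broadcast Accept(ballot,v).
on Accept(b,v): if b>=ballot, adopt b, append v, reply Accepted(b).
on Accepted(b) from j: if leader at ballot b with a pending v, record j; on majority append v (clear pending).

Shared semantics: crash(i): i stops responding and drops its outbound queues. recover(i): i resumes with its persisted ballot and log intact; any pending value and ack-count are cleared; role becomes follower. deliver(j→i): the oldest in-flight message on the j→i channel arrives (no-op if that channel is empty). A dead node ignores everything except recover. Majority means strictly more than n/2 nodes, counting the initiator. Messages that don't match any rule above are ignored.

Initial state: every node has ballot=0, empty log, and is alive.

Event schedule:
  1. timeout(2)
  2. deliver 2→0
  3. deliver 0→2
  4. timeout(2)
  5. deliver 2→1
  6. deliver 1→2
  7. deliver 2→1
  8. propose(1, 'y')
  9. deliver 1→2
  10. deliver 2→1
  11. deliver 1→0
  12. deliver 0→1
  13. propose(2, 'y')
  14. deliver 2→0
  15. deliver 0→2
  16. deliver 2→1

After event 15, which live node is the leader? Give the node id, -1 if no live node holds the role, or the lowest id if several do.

e1 timeout(2): 2[cand,b=5,-]
e2 deliver 2→0: 0[foll,b=5,-]
e3 deliver 0→2: 2[lead,b=5,-]
e4 timeout(2): 2[cand,b=8,-]
e5 deliver 2→1: 1[foll,b=5,-]
e6 deliver 1→2: ·
e7 deliver 2→1: 1[foll,b=8,-]
e8 propose(1,'y'): ·
e9 deliver 1→2: 2[lead,b=8,-]
e10 deliver 2→1: ·
e11 deliver 1→0: ·
e12 deliver 0→1: ·
e13 propose(2,'y'): ·
e14 deliver 2→0: 0[foll,b=8,-]
e15 deliver 0→2: ·

2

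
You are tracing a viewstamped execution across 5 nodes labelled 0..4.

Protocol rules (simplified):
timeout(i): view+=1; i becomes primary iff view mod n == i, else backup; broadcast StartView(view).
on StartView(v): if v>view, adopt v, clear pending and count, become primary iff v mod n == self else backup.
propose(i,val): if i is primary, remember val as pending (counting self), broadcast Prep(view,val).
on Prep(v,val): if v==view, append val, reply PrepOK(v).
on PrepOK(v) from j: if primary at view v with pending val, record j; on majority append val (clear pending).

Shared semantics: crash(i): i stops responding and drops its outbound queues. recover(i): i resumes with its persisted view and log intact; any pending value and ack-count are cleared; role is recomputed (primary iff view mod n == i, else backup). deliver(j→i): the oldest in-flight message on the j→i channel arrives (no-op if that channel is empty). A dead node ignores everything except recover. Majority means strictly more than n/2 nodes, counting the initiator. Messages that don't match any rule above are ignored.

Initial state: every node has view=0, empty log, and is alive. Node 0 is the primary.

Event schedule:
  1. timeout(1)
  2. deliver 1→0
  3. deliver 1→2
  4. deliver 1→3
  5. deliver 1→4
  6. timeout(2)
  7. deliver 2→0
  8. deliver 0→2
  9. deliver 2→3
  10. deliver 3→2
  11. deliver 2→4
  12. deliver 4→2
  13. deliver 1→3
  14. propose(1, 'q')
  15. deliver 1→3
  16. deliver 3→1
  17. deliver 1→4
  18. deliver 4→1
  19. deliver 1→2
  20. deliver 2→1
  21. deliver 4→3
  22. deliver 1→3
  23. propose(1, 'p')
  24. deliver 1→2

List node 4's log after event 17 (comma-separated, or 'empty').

empty

1. timeout(1):  <1:prim v1 ->
2. deliver 1→0:  <0:back v1 ->
3. deliver 1→2:  <2:back v1 ->
4. deliver 1→3:  <3:back v1 ->
5. deliver 1→4:  <4:back v1 ->
6. timeout(2):  <2:prim v2 ->
7. deliver 2→0:  <0:back v2 ->
8. deliver 0→2:  nop
9. deliver 2→3:  <3:back v2 ->
10. deliver 3→2:  nop
11. deliver 2→4:  <4:back v2 ->
12. deliver 4→2:  nop
13. deliver 1→3:  nop
14. propose(1,'q'):  nop
15. deliver 1→3:  nop
16. deliver 3→1:  nop
17. deliver 1→4:  nop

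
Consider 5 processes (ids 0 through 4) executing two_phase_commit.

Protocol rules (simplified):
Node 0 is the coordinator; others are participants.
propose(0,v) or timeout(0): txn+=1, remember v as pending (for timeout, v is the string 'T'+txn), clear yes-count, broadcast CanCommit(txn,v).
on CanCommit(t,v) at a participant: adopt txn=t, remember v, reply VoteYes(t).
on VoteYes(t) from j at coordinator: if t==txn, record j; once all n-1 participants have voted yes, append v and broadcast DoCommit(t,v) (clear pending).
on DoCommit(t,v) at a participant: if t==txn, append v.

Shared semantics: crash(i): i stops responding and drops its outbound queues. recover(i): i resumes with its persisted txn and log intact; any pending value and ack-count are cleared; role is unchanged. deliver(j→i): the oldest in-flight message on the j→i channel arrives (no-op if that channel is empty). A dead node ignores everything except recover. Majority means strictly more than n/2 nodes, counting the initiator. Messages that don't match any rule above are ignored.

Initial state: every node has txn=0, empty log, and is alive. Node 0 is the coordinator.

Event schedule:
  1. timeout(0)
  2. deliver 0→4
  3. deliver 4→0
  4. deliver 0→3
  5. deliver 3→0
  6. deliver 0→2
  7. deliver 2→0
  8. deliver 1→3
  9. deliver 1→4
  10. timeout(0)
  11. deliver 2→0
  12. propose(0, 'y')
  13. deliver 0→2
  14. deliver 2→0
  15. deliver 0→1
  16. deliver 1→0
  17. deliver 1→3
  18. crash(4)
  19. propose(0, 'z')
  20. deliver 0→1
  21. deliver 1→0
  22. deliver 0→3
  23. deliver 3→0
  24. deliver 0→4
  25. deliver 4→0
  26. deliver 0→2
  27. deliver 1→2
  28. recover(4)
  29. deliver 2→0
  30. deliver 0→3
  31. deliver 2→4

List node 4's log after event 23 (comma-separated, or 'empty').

after 1 — timeout(0): n0:coor/t1/[-]
after 2 — deliver 0→4: n4:part/t1/[-]
after 3 — deliver 4→0: ·
after 4 — deliver 0→3: n3:part/t1/[-]
after 5 — deliver 3→0: ·
after 6 — deliver 0→2: n2:part/t1/[-]
after 7 — deliver 2→0: ·
after 8 — deliver 1→3: ·
after 9 — deliver 1→4: ·
after 10 — timeout(0): n0:coor/t2/[-]
after 11 — deliver 2→0: ·
after 12 — propose(0,'y'): n0:coor/t3/[-]
after 13 — deliver 0→2: n2:part/t2/[-]
after 14 — deliver 2→0: ·
after 15 — deliver 0→1: n1:part/t1/[-]
after 16 — deliver 1→0: ·
after 17 — deliver 1→3: ·
after 18 — crash(4): n4:✗part/t1/[-]
after 19 — propose(0,'z'): n0:coor/t4/[-]
after 20 — deliver 0→1: n1:part/t2/[-]
after 21 — deliver 1→0: ·
after 22 — deliver 0→3: n3:part/t2/[-]
after 23 — deliver 3→0: ·

empty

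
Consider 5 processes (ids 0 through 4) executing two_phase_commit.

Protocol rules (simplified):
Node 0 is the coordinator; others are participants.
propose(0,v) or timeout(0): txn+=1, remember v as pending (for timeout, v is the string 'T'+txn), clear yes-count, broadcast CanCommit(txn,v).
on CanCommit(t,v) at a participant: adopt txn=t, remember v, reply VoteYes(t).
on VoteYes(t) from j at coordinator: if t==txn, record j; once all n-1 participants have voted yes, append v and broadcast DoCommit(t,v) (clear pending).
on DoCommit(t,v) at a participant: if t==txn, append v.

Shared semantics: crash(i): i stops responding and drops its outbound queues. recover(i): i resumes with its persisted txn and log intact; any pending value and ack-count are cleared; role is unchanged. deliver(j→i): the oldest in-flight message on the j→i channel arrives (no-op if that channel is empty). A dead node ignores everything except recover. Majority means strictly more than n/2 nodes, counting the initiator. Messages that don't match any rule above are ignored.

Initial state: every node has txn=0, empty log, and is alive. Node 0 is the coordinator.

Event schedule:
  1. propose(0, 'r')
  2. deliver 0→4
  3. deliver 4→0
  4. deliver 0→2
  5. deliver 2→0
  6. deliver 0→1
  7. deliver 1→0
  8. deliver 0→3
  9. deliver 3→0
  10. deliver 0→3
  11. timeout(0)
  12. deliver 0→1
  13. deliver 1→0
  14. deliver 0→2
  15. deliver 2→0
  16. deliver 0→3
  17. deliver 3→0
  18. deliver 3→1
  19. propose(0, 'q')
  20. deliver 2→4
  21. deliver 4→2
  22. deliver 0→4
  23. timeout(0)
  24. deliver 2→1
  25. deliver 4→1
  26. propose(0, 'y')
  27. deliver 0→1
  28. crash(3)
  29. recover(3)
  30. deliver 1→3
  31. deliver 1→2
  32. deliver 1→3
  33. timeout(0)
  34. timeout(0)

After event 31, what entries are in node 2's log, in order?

r

after 1 — propose(0,'r'): n0:coor/t1/[-]
after 2 — deliver 0→4: n4:part/t1/[-]
after 3 — deliver 4→0: ·
after 4 — deliver 0→2: n2:part/t1/[-]
after 5 — deliver 2→0: ·
after 6 — deliver 0→1: n1:part/t1/[-]
after 7 — deliver 1→0: ·
after 8 — deliver 0→3: n3:part/t1/[-]
after 9 — deliver 3→0: n0:coor/t1/[r]
after 10 — deliver 0→3: n3:part/t1/[r]
after 11 — timeout(0): n0:coor/t2/[r]
after 12 — deliver 0→1: n1:part/t1/[r]
after 13 — deliver 1→0: ·
after 14 — deliver 0→2: n2:part/t1/[r]
after 15 — deliver 2→0: ·
after 16 — deliver 0→3: n3:part/t2/[r]
after 17 — deliver 3→0: ·
after 18 — deliver 3→1: ·
after 19 — propose(0,'q'): n0:coor/t3/[r]
after 20 — deliver 2→4: ·
after 21 — deliver 4→2: ·
after 22 — deliver 0→4: n4:part/t1/[r]
after 23 — timeout(0): n0:coor/t4/[r]
after 24 — deliver 2→1: ·
after 25 — deliver 4→1: ·
after 26 — propose(0,'y'): n0:coor/t5/[r]
after 27 — deliver 0→1: n1:part/t2/[r]
after 28 — crash(3): n3:✗part/t2/[r]
after 29 — recover(3): n3:part/t2/[r]
after 30 — deliver 1→3: ·
after 31 — deliver 1→2: ·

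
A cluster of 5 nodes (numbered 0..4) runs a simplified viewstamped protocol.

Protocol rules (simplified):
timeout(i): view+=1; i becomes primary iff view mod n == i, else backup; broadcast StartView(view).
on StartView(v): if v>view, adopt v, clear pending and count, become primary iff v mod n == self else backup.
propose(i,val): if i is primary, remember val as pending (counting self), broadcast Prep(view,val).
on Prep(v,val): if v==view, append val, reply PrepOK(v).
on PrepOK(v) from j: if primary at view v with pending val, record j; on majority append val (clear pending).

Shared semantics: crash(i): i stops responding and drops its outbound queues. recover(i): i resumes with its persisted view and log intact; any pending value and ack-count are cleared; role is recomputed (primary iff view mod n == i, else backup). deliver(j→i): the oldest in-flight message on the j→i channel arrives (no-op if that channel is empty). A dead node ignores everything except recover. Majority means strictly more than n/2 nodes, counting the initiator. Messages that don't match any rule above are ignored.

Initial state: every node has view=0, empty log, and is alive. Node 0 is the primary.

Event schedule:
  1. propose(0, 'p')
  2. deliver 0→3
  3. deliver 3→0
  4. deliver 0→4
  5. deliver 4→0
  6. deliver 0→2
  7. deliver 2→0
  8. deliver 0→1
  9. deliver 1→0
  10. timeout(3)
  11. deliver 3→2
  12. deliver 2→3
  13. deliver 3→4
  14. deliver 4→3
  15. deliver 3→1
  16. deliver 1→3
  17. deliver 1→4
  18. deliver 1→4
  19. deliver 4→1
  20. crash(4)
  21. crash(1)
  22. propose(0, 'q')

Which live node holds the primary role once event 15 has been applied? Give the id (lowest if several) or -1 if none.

0

e1 propose(0,'p'): ·
e2 deliver 0→3: 3[back,v=0,p]
e3 deliver 3→0: ·
e4 deliver 0→4: 4[back,v=0,p]
e5 deliver 4→0: 0[prim,v=0,p]
e6 deliver 0→2: 2[back,v=0,p]
e7 deliver 2→0: ·
e8 deliver 0→1: 1[back,v=0,p]
e9 deliver 1→0: ·
e10 timeout(3): 3[back,v=1,p]
e11 deliver 3→2: 2[back,v=1,p]
e12 deliver 2→3: ·
e13 deliver 3→4: 4[back,v=1,p]
e14 deliver 4→3: ·
e15 deliver 3→1: 1[prim,v=1,p]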